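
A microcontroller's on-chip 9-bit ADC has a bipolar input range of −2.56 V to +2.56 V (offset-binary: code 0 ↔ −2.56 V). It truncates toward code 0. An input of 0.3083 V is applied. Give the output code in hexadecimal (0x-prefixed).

code 0x11E (decimal 286)

Full-scale span = 5.12 V; LSB = 5.12/2^9 = 10.000 mV.
(V_in − V_low)/LSB = (0.3083 − (−2.56)) / 0.01 = 286.830.
⌊·⌋(286.830) = 286.
In hexadecimal (0x-prefixed): 0x11E.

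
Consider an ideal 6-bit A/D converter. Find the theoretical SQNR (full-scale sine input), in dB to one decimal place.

37.9 dB

SNR ≈ 6.02·N + 1.76 dB = 6.02·6 + 1.76 = 37.88 dB.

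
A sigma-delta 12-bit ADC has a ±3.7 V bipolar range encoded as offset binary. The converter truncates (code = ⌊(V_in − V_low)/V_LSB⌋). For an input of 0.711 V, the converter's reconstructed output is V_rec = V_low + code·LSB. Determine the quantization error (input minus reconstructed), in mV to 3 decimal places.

LSB = 7.4/2^12 = 1.807 mV.
Scaled input = 2441.5481 LSBs, so code = 2441.
Reconstructed: 0.71000977 V.
V_in − V_rec = 0.000990234 V = 0.990 mV.

0.990 mV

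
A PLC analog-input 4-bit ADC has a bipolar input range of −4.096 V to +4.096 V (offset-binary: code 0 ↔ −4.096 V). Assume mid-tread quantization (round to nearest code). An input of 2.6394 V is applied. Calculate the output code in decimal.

Full-scale span = 8.192 V; LSB = 8.192/2^4 = 0.5120 V.
Input sits at 13.155 steps above V_low.
round(13.155) = 13.

code 13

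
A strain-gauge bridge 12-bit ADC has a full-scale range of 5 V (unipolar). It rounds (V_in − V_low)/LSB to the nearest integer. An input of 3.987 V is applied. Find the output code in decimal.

code 3266

LSB = 5 V / 4096 = 1.221 mV.
(V_in − V_low)/LSB = (3.987 − 0) / 0.0012207 = 3266.150.
Round → code 3266.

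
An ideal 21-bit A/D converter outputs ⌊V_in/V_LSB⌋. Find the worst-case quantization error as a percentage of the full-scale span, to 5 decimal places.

Truncating → worst-case error = 1 LSB = V_FS/2^21, so 100/2097152 = 4.76837e-05 % of full scale.

0.00005 %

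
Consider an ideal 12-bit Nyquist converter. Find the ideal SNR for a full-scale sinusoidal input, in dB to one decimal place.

SNR ≈ 6.02·N + 1.76 dB = 6.02·12 + 1.76 = 74.00 dB.

74.0 dB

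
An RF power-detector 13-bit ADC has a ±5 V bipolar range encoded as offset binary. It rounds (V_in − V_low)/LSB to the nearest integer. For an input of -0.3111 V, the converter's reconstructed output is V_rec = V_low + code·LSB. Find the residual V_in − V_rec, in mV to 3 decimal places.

Step size: 10 V ÷ 2^13 = 1.221 mV.
Scaled input = 3841.1469 LSBs, so code = 3841.
V_rec = (−5) + 3841·0.0012207 = -0.3112793 V.
Difference: 0.000179297 V → 0.179 mV.

0.179 mV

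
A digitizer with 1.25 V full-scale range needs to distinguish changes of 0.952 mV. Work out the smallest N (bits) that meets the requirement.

Number of steps required ≥ 1.25 V / 0.952 mV = 1313.03.
Need 2^N ≥ 1313.03; 2^10 = 1024, 2^11 = 2048.
Minimum N = 11.

11 bits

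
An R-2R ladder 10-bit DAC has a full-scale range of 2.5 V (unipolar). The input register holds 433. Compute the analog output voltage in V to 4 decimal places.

LSB = 2.5 V / 2^10 = 2.441 mV.
V_out = 0 + 433 × 0.00244141 V = 1.05713 V.

1.0571 V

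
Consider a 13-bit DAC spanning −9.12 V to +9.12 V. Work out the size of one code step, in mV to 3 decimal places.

2.227 mV

Full-scale span = 18.24 V.
LSB = 18.24 / 2^13 = 18.24 / 8192 = 0.00222656 V = 2.227 mV.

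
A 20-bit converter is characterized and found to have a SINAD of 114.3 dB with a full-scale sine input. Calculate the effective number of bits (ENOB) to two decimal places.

18.69 bits

ENOB = (SINAD − 1.76) / 6.02 = (114.3 − 1.76)/6.02 = 18.694.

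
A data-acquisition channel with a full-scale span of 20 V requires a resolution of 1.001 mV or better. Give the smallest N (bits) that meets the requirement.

Number of steps required ≥ 20 V / 1.001 mV = 19980.02.
Need 2^N ≥ 19980.02; 2^14 = 16384, 2^15 = 32768.
Minimum N = 15.

15 bits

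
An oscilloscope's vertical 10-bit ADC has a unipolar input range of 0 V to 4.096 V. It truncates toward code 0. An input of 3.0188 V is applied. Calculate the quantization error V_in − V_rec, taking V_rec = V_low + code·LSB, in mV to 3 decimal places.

2.800 mV

LSB = 4.096/2^10 = 4.000 mV.
Scaled input = 754.7000 LSBs, so code = 754.
Code 754 maps back to 0 + 754×0.004 V = 3.016 V.
V_in − V_rec = 0.0028 V = 2.800 mV.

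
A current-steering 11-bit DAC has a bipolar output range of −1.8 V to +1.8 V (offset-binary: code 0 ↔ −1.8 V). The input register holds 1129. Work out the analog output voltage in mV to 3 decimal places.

184.570 mV

LSB = 3.6 V / 2^11 = 1.758 mV.
V_out = (−1.8) + 1129 × 0.00175781 V = 0.18457 V.
= 184.570 mV.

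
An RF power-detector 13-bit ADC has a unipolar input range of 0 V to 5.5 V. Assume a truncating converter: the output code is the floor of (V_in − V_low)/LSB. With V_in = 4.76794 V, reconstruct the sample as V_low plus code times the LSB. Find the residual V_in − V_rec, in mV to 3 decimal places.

0.423 mV

One LSB is 5.5 V / 8192 = 0.671 mV.
(V_in − V_low)/LSB = (4.76794 − 0)/0.000671387 = 7101.6299 → code 7101 (floor).
Code 7101 maps back to 0 + 7101×0.000671387 V = 4.7675171 V.
Difference: 0.00042291 V → 0.423 mV.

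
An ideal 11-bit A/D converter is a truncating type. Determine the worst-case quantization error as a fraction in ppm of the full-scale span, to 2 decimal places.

488.28 ppm

Truncating → worst-case error = 1 LSB = V_FS/2^11, so 1e+06/2048 = 488.281 ppm of full scale.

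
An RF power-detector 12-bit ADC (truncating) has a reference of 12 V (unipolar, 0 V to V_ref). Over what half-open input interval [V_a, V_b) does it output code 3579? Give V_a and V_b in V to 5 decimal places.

LSB = 12/2^12 = 2.930 mV.
V_a = V_low + 3579·LSB = 10.4854 V; V_b = V_low + 3580·LSB = 10.4883 V.

[10.48535 V, 10.48828 V)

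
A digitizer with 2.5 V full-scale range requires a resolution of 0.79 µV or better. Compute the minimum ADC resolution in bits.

Number of steps required ≥ 2.5 V / 0.79 µV = 3164556.96.
Need 2^N ≥ 3164556.96; 2^21 = 2097152, 2^22 = 4194304.
Minimum N = 22.

22 bits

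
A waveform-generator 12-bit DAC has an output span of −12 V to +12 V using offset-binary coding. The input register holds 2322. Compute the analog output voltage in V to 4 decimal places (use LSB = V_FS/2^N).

1.6055 V

LSB = 24 V / 2^12 = 5.859 mV.
V_out = (−12) + 2322 × 0.00585938 V = 1.60547 V.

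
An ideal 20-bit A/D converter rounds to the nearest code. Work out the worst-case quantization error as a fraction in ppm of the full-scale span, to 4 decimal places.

0.4768 ppm

Rounding → worst-case error = ½ LSB = V_FS/2^21, so 1e+06/2097152 = 0.476837 ppm of full scale.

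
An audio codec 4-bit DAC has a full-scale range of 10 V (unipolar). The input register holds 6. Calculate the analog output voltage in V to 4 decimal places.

LSB = 10 V / 2^4 = 0.6250 V.
V_out = 0 + 6 × 0.625 V = 3.75 V.

3.7500 V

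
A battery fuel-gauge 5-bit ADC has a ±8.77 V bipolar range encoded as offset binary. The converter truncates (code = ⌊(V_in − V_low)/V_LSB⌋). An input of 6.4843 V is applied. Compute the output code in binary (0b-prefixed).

code 0b11011 (decimal 27)

Full-scale span = 17.54 V; LSB = 17.54/2^5 = 0.5481 V.
(6.4843 − (−8.77)) / 0.548125 = 27.830 LSBs.
⌊·⌋(27.830) = 27.
In binary (0b-prefixed): 0b11011.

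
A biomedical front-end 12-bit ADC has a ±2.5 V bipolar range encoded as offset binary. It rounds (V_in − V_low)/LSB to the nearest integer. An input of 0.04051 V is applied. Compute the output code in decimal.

code 2081

Full-scale span = 5 V; LSB = 5/2^12 = 1.221 mV.
(0.04051 − (−2.5)) / 0.0012207 = 2081.186 LSBs.
So the output code is 2081.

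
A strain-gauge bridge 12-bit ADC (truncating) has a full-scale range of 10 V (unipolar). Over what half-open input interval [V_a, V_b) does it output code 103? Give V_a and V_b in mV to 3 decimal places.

LSB = 10/2^12 = 2.441 mV.
V_a = V_low + 103·LSB = 0.251465 V; V_b = V_low + 104·LSB = 0.253906 V.

[251.465 mV, 253.906 mV)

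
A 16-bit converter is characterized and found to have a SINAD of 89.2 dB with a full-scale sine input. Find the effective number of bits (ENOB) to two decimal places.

14.52 bits

ENOB = (SINAD − 1.76) / 6.02 = (89.2 − 1.76)/6.02 = 14.525.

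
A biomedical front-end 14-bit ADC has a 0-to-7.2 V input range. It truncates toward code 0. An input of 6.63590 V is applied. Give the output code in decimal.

code 15100

With 16384 levels over 7.2 V, one step is 439.45 µV.
(V_in − V_low)/LSB = (6.63590 − 0) / 0.000439453 = 15100.359.
So the output code is 15100.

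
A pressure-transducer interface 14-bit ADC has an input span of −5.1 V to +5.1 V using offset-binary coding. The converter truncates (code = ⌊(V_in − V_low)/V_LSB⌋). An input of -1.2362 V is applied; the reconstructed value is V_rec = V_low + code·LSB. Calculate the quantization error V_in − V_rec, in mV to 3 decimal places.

0.201 mV

One LSB is 10.2 V / 16384 = 0.623 mV.
(-1.2362 − (−5.1))/0.000622559 = 6206.3235; ⌊·⌋ gives code 6206.
Code 6206 maps back to (−5.1) + 6206×0.000622559 V = -1.2364014 V.
Error = -1.2362 − (−1.2364014) = 0.000201367 V = 0.201 mV.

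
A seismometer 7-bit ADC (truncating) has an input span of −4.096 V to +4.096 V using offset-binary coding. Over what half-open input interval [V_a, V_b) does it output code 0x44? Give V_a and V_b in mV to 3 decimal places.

LSB = 8.192/2^7 = 64.000 mV.
Code 0x44 = 68 decimal.
V_a = V_low + 68·LSB = 0.256 V; V_b = V_low + 69·LSB = 0.32 V.

[256.000 mV, 320.000 mV)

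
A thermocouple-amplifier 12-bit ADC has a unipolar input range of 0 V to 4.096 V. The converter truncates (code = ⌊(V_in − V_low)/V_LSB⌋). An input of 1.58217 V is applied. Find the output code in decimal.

Full-scale span = 4.096 V; LSB = 4.096/2^12 = 1.000 mV.
(1.58217 − 0) / 0.001 = 1582.170 LSBs.
Floor → code 1582.

code 1582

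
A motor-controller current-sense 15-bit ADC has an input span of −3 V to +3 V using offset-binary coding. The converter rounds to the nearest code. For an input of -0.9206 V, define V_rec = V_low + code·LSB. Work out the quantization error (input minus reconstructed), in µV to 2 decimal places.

LSB = 6/2^15 = 183.11 µV.
(-0.9206 − (−3))/0.000183105 = 11356.2965; round gives code 11356.
Code 11356 maps back to (−3) + 11356×0.000183105 V = -0.9206543 V.
Difference: 5.42969e-05 V → 54.30 µV.

54.30 µV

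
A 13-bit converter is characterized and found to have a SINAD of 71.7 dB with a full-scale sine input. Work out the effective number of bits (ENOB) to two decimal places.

11.62 bits

ENOB = (SINAD − 1.76) / 6.02 = (71.7 − 1.76)/6.02 = 11.618.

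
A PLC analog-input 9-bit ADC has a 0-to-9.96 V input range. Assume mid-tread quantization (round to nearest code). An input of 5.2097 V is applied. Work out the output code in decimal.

code 268

With 512 levels over 9.96 V, one step is 19.453 mV.
(V_in − V_low)/LSB = (5.2097 − 0) / 0.0194531 = 267.808.
round(267.808) = 268.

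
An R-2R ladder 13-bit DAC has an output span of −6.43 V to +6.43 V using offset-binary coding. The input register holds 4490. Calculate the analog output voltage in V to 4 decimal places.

LSB = 12.86 V / 2^13 = 1.570 mV.
V_out = (−6.43) + 4490 × 0.00156982 V = 0.618511 V.

0.6185 V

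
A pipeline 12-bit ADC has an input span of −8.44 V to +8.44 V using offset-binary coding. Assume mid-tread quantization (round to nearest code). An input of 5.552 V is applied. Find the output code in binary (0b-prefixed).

LSB = 16.88 V / 4096 = 4.121 mV.
Input sits at 3395.215 steps above V_low.
round(3395.215) = 3395.
In binary (0b-prefixed): 0b110101000011.

code 0b110101000011 (decimal 3395)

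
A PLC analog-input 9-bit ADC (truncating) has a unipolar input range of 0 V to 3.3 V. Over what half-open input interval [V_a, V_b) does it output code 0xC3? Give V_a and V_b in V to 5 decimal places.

[1.25684 V, 1.26328 V)

LSB = 3.3/2^9 = 6.445 mV.
Code 0xC3 = 195 decimal.
V_a = V_low + 195·LSB = 1.25684 V; V_b = V_low + 196·LSB = 1.26328 V.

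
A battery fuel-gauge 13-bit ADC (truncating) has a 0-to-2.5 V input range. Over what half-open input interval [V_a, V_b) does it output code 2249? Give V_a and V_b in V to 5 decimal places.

[0.68634 V, 0.68665 V)

LSB = 2.5/2^13 = 305.18 µV.
V_a = V_low + 2249·LSB = 0.68634 V; V_b = V_low + 2250·LSB = 0.686646 V.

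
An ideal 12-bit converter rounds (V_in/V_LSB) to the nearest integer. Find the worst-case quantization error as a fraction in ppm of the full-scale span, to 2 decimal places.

122.07 ppm

Rounding → worst-case error = ½ LSB = V_FS/2^13, so 1e+06/8192 = 122.07 ppm of full scale.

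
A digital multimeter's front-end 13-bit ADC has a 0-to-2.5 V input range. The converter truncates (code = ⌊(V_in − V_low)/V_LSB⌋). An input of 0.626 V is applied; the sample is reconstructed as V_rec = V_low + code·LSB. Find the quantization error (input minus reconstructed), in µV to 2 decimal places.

Step size: 2.5 V ÷ 2^13 = 305.18 µV.
Scaled input = 2051.2768 LSBs, so code = 2051.
Reconstructed: 0.62591553 V.
Difference: 8.44727e-05 V → 84.47 µV.

84.47 µV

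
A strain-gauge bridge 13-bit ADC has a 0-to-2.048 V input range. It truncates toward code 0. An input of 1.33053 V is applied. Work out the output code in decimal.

LSB = 2.048 V / 8192 = 250.00 µV.
(1.33053 − 0) / 0.00025 = 5322.120 LSBs.
Floor → code 5322.

code 5322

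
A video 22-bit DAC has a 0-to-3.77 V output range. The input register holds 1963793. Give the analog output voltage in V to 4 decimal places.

1.7651 V

LSB = 3.77 V / 2^22 = 0.90 µV.
V_out = 0 + 1963793 × 8.98838e-07 V = 1.76513 V.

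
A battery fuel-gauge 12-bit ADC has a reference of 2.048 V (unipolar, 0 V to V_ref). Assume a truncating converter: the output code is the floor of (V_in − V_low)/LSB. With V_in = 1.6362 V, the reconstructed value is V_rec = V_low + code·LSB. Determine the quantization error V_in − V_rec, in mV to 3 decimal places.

0.200 mV

One LSB is 2.048 V / 4096 = 0.500 mV.
(V_in − V_low)/LSB = (1.6362 − 0)/0.0005 = 3272.4000 → code 3272 (floor).
Code 3272 maps back to 0 + 3272×0.0005 V = 1.636 V.
Error = 1.6362 − 1.636 = 0.0002 V = 0.200 mV.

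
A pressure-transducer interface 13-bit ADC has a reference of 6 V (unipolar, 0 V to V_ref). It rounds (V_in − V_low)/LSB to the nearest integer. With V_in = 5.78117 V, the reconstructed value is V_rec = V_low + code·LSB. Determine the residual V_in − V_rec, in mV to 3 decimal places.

One LSB is 6 V / 8192 = 0.732 mV.
(V_in − V_low)/LSB = (5.78117 − 0)/0.000732422 = 7893.2241 → code 7893 (round).
Reconstructed: 5.7810059 V.
V_in − V_rec = 0.000164141 V = 0.164 mV.

0.164 mV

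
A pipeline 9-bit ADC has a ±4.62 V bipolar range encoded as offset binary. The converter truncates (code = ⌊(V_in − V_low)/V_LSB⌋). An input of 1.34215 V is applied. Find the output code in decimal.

code 330

LSB = 9.24 V / 512 = 18.047 mV.
Input sits at 330.370 steps above V_low.
Floor → code 330.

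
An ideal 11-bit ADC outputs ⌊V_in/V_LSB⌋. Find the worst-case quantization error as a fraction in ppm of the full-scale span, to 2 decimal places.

488.28 ppm

Truncating → worst-case error = 1 LSB = V_FS/2^11, so 1e+06/2048 = 488.281 ppm of full scale.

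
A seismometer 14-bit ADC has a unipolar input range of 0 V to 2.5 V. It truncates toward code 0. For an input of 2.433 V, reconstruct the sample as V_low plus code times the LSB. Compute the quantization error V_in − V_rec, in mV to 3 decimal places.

LSB = 2.5/2^14 = 152.59 µV.
(V_in − V_low)/LSB = (2.433 − 0)/0.000152588 = 15944.9088 → code 15944 (floor).
V_rec = 0 + 15944·0.000152588 = 2.4328613 V.
Error = 2.433 − 2.4328613 = 0.000138672 V = 0.139 mV.

0.139 mV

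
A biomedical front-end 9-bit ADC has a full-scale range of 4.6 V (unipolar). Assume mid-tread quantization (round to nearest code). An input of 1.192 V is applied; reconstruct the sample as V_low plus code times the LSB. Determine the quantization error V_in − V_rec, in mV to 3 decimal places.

-2.922 mV

LSB = 4.6/2^9 = 8.984 mV.
(1.192 − 0)/0.00898437 = 132.6748; round gives code 133.
Reconstructed: 1.1949219 V.
Difference: -0.00292187 V → -2.922 mV.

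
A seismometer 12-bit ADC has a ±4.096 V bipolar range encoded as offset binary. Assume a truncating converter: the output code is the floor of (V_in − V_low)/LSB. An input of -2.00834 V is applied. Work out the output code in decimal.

LSB = 8.192 V / 4096 = 2.000 mV.
(V_in − V_low)/LSB = (-2.00834 − (−4.096)) / 0.002 = 1043.830.
⌊·⌋(1043.830) = 1043.

code 1043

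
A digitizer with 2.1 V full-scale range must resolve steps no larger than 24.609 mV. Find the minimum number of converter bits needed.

Number of steps required ≥ 2.1 V / 24.609 mV = 85.33.
Need 2^N ≥ 85.33; 2^6 = 64, 2^7 = 128.
Minimum N = 7.

7 bits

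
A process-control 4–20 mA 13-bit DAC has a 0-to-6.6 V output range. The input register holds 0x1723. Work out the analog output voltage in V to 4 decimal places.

4.7719 V

LSB = 6.6 V / 2^13 = 0.806 mV.
Code 0x1723 = 5923 decimal.
V_out = 0 + 5923 × 0.000805664 V = 4.77195 V.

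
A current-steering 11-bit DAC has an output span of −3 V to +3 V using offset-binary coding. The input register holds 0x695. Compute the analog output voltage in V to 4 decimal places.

1.9365 V

LSB = 6 V / 2^11 = 2.930 mV.
Code 0x695 = 1685 decimal.
V_out = (−3) + 1685 × 0.00292969 V = 1.93652 V.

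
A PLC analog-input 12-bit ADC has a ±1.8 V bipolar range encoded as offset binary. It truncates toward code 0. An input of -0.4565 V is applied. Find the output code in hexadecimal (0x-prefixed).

LSB = 3.6 V / 4096 = 0.879 mV.
(-0.4565 − (−1.8)) / 0.000878906 = 1528.604 LSBs.
Floor → code 1528.
In hexadecimal (0x-prefixed): 0x5F8.

code 0x5F8 (decimal 1528)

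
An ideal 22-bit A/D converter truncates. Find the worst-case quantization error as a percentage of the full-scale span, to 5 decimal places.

Truncating → worst-case error = 1 LSB = V_FS/2^22, so 100/4194304 = 2.38419e-05 % of full scale.

0.00002 %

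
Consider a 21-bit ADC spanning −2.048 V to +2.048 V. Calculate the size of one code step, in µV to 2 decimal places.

Full-scale span = 4.096 V.
LSB = 4.096 / 2^21 = 4.096 / 2097152 = 1.95313e-06 V = 1.95 µV.

1.95 µV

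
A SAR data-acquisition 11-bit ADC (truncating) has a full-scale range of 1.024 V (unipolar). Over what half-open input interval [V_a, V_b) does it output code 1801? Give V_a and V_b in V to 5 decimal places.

LSB = 1.024/2^11 = 0.500 mV.
V_a = V_low + 1801·LSB = 0.9005 V; V_b = V_low + 1802·LSB = 0.901 V.

[0.90050 V, 0.90100 V)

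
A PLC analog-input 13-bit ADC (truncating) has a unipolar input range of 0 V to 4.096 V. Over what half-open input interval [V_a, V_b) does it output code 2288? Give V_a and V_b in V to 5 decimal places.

LSB = 4.096/2^13 = 0.500 mV.
V_a = V_low + 2288·LSB = 1.144 V; V_b = V_low + 2289·LSB = 1.1445 V.

[1.14400 V, 1.14450 V)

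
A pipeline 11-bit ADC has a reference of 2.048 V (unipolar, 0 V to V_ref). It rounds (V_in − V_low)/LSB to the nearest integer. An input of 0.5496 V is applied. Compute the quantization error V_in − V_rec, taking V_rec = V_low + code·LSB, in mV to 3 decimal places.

One LSB is 2.048 V / 2048 = 1.000 mV.
(0.5496 − 0)/0.001 = 549.6000; round gives code 550.
V_rec = 0 + 550·0.001 = 0.55 V.
Error = 0.5496 − 0.55 = -0.0004 V = -0.400 mV.

-0.400 mV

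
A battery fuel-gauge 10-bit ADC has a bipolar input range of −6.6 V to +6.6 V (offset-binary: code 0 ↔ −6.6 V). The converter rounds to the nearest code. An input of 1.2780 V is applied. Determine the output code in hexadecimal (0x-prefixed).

LSB = 13.2 V / 1024 = 12.891 mV.
Input sits at 611.142 steps above V_low.
round(611.142) = 611.
In hexadecimal (0x-prefixed): 0x263.

code 0x263 (decimal 611)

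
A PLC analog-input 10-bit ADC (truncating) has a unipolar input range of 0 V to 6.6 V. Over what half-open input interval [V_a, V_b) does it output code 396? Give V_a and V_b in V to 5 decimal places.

[2.55234 V, 2.55879 V)

LSB = 6.6/2^10 = 6.445 mV.
V_a = V_low + 396·LSB = 2.55234 V; V_b = V_low + 397·LSB = 2.55879 V.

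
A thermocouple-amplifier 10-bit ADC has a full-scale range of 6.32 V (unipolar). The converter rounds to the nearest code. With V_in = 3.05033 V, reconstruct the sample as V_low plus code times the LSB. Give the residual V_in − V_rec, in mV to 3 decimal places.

1.424 mV

Step size: 6.32 V ÷ 2^10 = 6.172 mV.
(3.05033 − 0)/0.00617188 = 494.2307; round gives code 494.
Reconstructed: 3.0489062 V.
Difference: 0.00142375 V → 1.424 mV.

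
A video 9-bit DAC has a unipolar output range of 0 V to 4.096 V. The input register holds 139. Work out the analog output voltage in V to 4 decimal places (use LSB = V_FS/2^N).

1.1120 V

LSB = 4.096 V / 2^9 = 8.000 mV.
V_out = 0 + 139 × 0.008 V = 1.112 V.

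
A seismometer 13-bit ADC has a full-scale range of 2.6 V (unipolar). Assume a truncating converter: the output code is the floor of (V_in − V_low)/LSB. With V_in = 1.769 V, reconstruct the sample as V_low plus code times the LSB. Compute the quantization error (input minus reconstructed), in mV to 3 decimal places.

0.226 mV

LSB = 2.6/2^13 = 317.38 µV.
(V_in − V_low)/LSB = (1.769 − 0)/0.000317383 = 5573.7108 → code 5573 (floor).
Code 5573 maps back to 0 + 5573×0.000317383 V = 1.7687744 V.
Error = 1.769 − 1.7687744 = 0.000225586 V = 0.226 mV.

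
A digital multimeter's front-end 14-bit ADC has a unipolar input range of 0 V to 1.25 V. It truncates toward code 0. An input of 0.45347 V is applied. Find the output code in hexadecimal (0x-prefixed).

code 0x1737 (decimal 5943)

Full-scale span = 1.25 V; LSB = 1.25/2^14 = 76.29 µV.
Input sits at 5943.722 steps above V_low.
⌊·⌋(5943.722) = 5943.
In hexadecimal (0x-prefixed): 0x1737.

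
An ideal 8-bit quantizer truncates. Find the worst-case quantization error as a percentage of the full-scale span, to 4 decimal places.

Truncating → worst-case error = 1 LSB = V_FS/2^8, so 100/256 = 0.390625 % of full scale.

0.3906 %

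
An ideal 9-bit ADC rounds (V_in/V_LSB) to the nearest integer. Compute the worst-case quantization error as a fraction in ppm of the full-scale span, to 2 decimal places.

Rounding → worst-case error = ½ LSB = V_FS/2^10, so 1e+06/1024 = 976.562 ppm of full scale.

976.56 ppm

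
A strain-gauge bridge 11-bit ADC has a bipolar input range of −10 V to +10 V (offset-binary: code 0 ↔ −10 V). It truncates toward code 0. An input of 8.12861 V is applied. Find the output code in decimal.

code 1856

Full-scale span = 20 V; LSB = 20/2^11 = 9.766 mV.
(8.12861 − (−10)) / 0.00976562 = 1856.370 LSBs.
So the output code is 1856.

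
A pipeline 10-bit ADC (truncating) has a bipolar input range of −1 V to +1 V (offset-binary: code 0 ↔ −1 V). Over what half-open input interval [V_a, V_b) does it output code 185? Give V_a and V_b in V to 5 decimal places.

LSB = 2/2^10 = 1.953 mV.
V_a = V_low + 185·LSB = -0.638672 V; V_b = V_low + 186·LSB = -0.636719 V.

[-0.63867 V, -0.63672 V)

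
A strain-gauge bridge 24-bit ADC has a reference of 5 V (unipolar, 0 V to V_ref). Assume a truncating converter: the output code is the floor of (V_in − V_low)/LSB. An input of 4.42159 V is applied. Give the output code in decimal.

code 14836394

LSB = 5 V / 16777216 = 0.30 µV.
(4.42159 − 0) / 2.98023e-07 = 14836394.099 LSBs.
⌊·⌋(14836394.099) = 14836394.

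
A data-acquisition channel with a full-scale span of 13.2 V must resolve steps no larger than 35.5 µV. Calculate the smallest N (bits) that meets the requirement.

Number of steps required ≥ 13.2 V / 35.5 µV = 371830.99.
Need 2^N ≥ 371830.99; 2^18 = 262144, 2^19 = 524288.
Minimum N = 19.

19 bits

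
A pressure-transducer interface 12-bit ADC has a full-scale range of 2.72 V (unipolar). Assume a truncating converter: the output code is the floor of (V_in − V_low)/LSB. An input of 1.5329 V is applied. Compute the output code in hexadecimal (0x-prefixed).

With 4096 levels over 2.72 V, one step is 0.664 mV.
(V_in − V_low)/LSB = (1.5329 − 0) / 0.000664063 = 2308.367.
So the output code is 2308.
In hexadecimal (0x-prefixed): 0x904.

code 0x904 (decimal 2308)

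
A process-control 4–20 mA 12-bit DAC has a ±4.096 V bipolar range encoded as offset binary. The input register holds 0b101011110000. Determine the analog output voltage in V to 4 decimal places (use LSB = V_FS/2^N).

LSB = 8.192 V / 2^12 = 2.000 mV.
Code 0b101011110000 = 2800 decimal.
V_out = (−4.096) + 2800 × 0.002 V = 1.504 V.

1.5040 V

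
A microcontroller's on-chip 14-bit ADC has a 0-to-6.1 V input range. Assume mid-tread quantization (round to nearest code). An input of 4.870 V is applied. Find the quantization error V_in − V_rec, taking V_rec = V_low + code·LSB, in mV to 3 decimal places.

LSB = 6.1/2^14 = 372.31 µV.
(V_in − V_low)/LSB = (4.870 − 0)/0.000372314 = 13080.3410 → code 13080 (round).
Reconstructed: 4.869873 V.
Difference: 0.000126953 V → 0.127 mV.

0.127 mV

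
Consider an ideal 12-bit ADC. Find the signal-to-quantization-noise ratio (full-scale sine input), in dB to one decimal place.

SNR ≈ 6.02·N + 1.76 dB = 6.02·12 + 1.76 = 74.00 dB.

74.0 dB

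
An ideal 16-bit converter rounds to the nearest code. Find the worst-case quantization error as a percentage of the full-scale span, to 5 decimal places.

0.00076 %

Rounding → worst-case error = ½ LSB = V_FS/2^17, so 100/131072 = 0.000762939 % of full scale.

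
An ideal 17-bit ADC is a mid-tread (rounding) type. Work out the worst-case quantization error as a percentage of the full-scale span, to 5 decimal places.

0.00038 %

Rounding → worst-case error = ½ LSB = V_FS/2^18, so 100/262144 = 0.00038147 % of full scale.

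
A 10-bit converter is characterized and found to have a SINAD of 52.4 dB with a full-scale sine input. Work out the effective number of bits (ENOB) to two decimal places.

ENOB = (SINAD − 1.76) / 6.02 = (52.4 − 1.76)/6.02 = 8.412.

8.41 bits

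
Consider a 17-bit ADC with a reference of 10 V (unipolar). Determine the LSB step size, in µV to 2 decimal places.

Full-scale span = 10 V.
LSB = 10 / 2^17 = 10 / 131072 = 7.62939e-05 V = 76.29 µV.

76.29 µV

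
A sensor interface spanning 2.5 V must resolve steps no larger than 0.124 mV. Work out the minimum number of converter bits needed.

15 bits

Number of steps required ≥ 2.5 V / 0.124 mV = 20161.29.
Need 2^N ≥ 20161.29; 2^14 = 16384, 2^15 = 32768.
Minimum N = 15.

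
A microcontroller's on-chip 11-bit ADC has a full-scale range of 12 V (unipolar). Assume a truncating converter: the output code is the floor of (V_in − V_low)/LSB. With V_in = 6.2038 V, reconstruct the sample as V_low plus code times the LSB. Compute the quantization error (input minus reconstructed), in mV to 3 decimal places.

4.581 mV

Step size: 12 V ÷ 2^11 = 5.859 mV.
Scaled input = 1058.7819 LSBs, so code = 1058.
Code 1058 maps back to 0 + 1058×0.00585938 V = 6.1992188 V.
Error = 6.2038 − 6.1992188 = 0.00458125 V = 4.581 mV.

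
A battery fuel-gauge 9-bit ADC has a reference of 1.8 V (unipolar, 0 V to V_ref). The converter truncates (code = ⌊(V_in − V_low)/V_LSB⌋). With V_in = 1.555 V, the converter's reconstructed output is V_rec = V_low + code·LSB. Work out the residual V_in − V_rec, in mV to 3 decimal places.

Step size: 1.8 V ÷ 2^9 = 3.516 mV.
Scaled input = 442.3111 LSBs, so code = 442.
Reconstructed: 1.5539063 V.
V_in − V_rec = 0.00109375 V = 1.094 mV.

1.094 mV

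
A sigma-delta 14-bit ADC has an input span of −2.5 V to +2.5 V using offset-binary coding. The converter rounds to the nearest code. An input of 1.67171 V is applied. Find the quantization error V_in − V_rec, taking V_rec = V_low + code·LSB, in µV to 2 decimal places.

One LSB is 5 V / 16384 = 305.18 µV.
(1.67171 − (−2.5))/0.000305176 = 13669.8593; round gives code 13670.
Reconstructed: 1.6717529 V.
V_in − V_rec = -4.29297e-05 V = -42.93 µV.

-42.93 µV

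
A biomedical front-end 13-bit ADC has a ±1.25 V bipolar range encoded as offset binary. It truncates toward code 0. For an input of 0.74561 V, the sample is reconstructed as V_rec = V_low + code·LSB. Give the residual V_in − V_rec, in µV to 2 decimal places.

LSB = 2.5/2^13 = 305.18 µV.
(V_in − V_low)/LSB = (0.74561 − (−1.25))/0.000305176 = 6539.2148 → code 6539 (floor).
V_rec = (−1.25) + 6539·0.000305176 = 0.74554443 V.
Difference: 6.55664e-05 V → 65.57 µV.

65.57 µV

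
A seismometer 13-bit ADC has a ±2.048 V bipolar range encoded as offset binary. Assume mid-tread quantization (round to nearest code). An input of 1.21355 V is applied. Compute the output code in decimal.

code 6523

LSB = 4.096 V / 8192 = 0.500 mV.
(1.21355 − (−2.048)) / 0.0005 = 6523.100 LSBs.
round(6523.100) = 6523.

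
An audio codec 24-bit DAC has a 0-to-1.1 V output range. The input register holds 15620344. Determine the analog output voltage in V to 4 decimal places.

1.0241 V

LSB = 1.1 V / 2^24 = 0.07 µV.
V_out = 0 + 15620344 × 6.55651e-08 V = 1.02415 V.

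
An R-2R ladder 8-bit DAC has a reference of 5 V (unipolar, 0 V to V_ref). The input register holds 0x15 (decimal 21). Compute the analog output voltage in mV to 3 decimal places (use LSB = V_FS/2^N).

410.156 mV

LSB = 5 V / 2^8 = 19.531 mV.
Code 0x15 = 21 decimal.
V_out = 0 + 21 × 0.0195312 V = 0.410156 V.
= 410.156 mV.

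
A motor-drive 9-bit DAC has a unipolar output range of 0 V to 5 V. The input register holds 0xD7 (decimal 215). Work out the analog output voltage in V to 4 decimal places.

2.0996 V

LSB = 5 V / 2^9 = 9.766 mV.
Code 0xD7 = 215 decimal.
V_out = 0 + 215 × 0.00976562 V = 2.09961 V.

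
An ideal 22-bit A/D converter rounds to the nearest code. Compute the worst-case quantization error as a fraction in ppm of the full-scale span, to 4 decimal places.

0.1192 ppm

Rounding → worst-case error = ½ LSB = V_FS/2^23, so 1e+06/8388608 = 0.119209 ppm of full scale.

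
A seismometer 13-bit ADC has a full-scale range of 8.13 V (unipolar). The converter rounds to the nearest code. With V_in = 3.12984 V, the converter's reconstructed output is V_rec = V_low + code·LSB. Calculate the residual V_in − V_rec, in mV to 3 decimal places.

-0.289 mV

LSB = 8.13/2^13 = 0.992 mV.
Scaled input = 3153.7084 LSBs, so code = 3154.
V_rec = 0 + 3154·0.000992432 = 3.1301294 V.
Difference: -0.000289395 V → -0.289 mV.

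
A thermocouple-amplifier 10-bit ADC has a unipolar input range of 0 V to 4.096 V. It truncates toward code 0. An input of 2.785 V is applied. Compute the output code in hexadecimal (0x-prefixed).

Full-scale span = 4.096 V; LSB = 4.096/2^10 = 4.000 mV.
(2.785 − 0) / 0.004 = 696.250 LSBs.
Floor → code 696.
In hexadecimal (0x-prefixed): 0x2B8.

code 0x2B8 (decimal 696)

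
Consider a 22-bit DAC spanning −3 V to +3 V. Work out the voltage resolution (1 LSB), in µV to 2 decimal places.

Full-scale span = 6 V.
LSB = 6 / 2^22 = 6 / 4194304 = 1.43051e-06 V = 1.43 µV.

1.43 µV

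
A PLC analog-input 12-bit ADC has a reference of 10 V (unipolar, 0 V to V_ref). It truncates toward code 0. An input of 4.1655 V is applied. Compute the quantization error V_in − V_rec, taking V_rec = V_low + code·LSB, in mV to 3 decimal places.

One LSB is 10 V / 4096 = 2.441 mV.
(4.1655 − 0)/0.00244141 = 1706.1888; ⌊·⌋ gives code 1706.
V_rec = 0 + 1706·0.00244141 = 4.1650391 V.
Difference: 0.000460937 V → 0.461 mV.

0.461 mV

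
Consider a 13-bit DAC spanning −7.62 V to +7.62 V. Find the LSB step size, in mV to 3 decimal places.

1.860 mV

Full-scale span = 15.24 V.
LSB = 15.24 / 2^13 = 15.24 / 8192 = 0.00186035 V = 1.860 mV.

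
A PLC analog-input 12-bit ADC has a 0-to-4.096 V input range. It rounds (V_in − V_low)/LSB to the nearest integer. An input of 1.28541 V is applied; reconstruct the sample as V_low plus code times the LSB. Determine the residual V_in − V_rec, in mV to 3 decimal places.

Step size: 4.096 V ÷ 2^12 = 1.000 mV.
Scaled input = 1285.4100 LSBs, so code = 1285.
V_rec = 0 + 1285·0.001 = 1.285 V.
Difference: 0.00041 V → 0.410 mV.

0.410 mV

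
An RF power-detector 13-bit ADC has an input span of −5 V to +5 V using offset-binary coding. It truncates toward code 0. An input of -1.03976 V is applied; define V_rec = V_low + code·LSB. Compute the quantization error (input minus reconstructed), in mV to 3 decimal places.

LSB = 10/2^13 = 1.221 mV.
Scaled input = 3244.2286 LSBs, so code = 3244.
Reconstructed: -1.0400391 V.
Error = -1.03976 − (−1.0400391) = 0.000279063 V = 0.279 mV.

0.279 mV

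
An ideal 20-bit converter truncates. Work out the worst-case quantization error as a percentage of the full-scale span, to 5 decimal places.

Truncating → worst-case error = 1 LSB = V_FS/2^20, so 100/1048576 = 9.53674e-05 % of full scale.

0.00010 %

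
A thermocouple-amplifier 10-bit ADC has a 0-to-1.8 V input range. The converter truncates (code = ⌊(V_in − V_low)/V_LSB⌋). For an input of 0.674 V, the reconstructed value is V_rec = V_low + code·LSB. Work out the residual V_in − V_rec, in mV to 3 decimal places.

0.758 mV

One LSB is 1.8 V / 1024 = 1.758 mV.
(V_in − V_low)/LSB = (0.674 − 0)/0.00175781 = 383.4311 → code 383 (floor).
Reconstructed: 0.67324219 V.
Difference: 0.000757813 V → 0.758 mV.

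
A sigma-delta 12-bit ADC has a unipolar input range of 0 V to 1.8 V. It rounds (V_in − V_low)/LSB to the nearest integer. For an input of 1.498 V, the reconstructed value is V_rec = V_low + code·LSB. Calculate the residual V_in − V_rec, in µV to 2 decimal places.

LSB = 1.8/2^12 = 439.45 µV.
(1.498 − 0)/0.000439453 = 3408.7822; round gives code 3409.
Reconstructed: 1.4980957 V.
V_in − V_rec = -9.57031e-05 V = -95.70 µV.

-95.70 µV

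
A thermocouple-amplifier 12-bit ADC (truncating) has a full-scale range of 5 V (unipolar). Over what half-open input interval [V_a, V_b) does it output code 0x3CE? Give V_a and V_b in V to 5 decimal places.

[1.18896 V, 1.19019 V)

LSB = 5/2^12 = 1.221 mV.
Code 0x3CE = 974 decimal.
V_a = V_low + 974·LSB = 1.18896 V; V_b = V_low + 975·LSB = 1.19019 V.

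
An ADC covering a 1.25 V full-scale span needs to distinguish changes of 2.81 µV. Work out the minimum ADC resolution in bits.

Number of steps required ≥ 1.25 V / 2.81 µV = 444839.86.
Need 2^N ≥ 444839.86; 2^18 = 262144, 2^19 = 524288.
Minimum N = 19.

19 bits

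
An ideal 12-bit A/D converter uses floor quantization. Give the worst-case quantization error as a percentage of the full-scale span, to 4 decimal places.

Truncating → worst-case error = 1 LSB = V_FS/2^12, so 100/4096 = 0.0244141 % of full scale.

0.0244 %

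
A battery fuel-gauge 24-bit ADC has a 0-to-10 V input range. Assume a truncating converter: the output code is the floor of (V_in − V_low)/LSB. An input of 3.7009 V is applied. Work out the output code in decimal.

code 6209079

With 16777216 levels over 10 V, one step is 0.60 µV.
(V_in − V_low)/LSB = (3.7009 − 0) / 5.96046e-07 = 6209079.869.
⌊·⌋(6209079.869) = 6209079.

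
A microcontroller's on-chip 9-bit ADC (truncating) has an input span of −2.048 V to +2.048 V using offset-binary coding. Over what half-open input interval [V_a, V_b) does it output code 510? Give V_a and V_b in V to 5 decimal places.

LSB = 4.096/2^9 = 8.000 mV.
V_a = V_low + 510·LSB = 2.032 V; V_b = V_low + 511·LSB = 2.04 V.

[2.03200 V, 2.04000 V)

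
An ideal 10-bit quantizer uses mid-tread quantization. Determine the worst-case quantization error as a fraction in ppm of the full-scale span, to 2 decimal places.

Rounding → worst-case error = ½ LSB = V_FS/2^11, so 1e+06/2048 = 488.281 ppm of full scale.

488.28 ppm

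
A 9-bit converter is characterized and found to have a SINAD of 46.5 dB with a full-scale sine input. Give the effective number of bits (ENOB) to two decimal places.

ENOB = (SINAD − 1.76) / 6.02 = (46.5 − 1.76)/6.02 = 7.432.

7.43 bits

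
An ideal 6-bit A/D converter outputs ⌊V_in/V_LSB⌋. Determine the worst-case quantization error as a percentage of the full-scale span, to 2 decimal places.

Truncating → worst-case error = 1 LSB = V_FS/2^6, so 100/64 = 1.5625 % of full scale.

1.56 %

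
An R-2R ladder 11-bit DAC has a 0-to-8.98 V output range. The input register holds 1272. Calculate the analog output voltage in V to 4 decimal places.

5.5774 V

LSB = 8.98 V / 2^11 = 4.385 mV.
V_out = 0 + 1272 × 0.00438477 V = 5.57742 V.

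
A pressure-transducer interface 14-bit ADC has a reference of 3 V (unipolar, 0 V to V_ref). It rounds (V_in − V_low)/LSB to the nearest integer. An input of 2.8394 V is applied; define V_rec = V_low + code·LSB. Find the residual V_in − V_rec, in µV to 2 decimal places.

-16.50 µV

One LSB is 3 V / 16384 = 183.11 µV.
(2.8394 − 0)/0.000183105 = 15506.9099; round gives code 15507.
Code 15507 maps back to 0 + 15507×0.000183105 V = 2.8394165 V.
V_in − V_rec = -1.65039e-05 V = -16.50 µV.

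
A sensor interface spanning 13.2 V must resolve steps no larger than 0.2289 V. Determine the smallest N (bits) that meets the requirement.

Number of steps required ≥ 13.2 V / 0.2289 V = 57.67.
Need 2^N ≥ 57.67; 2^5 = 32, 2^6 = 64.
Minimum N = 6.

6 bits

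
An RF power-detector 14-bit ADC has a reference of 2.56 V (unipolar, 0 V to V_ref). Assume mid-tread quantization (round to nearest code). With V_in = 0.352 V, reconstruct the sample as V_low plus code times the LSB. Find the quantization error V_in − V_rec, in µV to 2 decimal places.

-31.25 µV

LSB = 2.56/2^14 = 156.25 µV.
(V_in − V_low)/LSB = (0.352 − 0)/0.00015625 = 2252.8000 → code 2253 (round).
V_rec = 0 + 2253·0.00015625 = 0.35203125 V.
V_in − V_rec = -3.125e-05 V = -31.25 µV.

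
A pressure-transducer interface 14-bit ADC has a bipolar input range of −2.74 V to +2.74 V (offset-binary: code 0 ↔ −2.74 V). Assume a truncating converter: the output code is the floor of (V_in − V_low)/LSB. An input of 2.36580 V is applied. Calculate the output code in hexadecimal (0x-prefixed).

With 16384 levels over 5.48 V, one step is 334.47 µV.
Input sits at 15265.224 steps above V_low.
Floor → code 15265.
In hexadecimal (0x-prefixed): 0x3BA1.

code 0x3BA1 (decimal 15265)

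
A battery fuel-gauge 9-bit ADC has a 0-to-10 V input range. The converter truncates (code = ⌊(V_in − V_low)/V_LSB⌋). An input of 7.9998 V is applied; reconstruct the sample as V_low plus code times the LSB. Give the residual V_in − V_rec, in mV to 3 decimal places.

11.519 mV

One LSB is 10 V / 512 = 19.531 mV.
Scaled input = 409.5898 LSBs, so code = 409.
Reconstructed: 7.9882812 V.
Error = 7.9998 − 7.9882812 = 0.0115187 V = 11.519 mV.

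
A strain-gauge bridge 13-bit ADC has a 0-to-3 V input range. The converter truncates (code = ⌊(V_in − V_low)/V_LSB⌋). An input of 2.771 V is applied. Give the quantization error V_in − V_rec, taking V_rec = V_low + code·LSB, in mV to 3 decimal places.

Step size: 3 V ÷ 2^13 = 366.21 µV.
(V_in − V_low)/LSB = (2.771 − 0)/0.000366211 = 7566.6773 → code 7566 (floor).
Reconstructed: 2.770752 V.
Error = 2.771 − 2.770752 = 0.000248047 V = 0.248 mV.

0.248 mV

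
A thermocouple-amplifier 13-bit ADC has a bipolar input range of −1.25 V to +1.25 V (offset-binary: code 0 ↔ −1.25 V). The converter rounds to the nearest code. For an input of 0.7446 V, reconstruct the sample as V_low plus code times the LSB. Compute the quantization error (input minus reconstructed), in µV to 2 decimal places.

-28.91 µV

LSB = 2.5/2^13 = 305.18 µV.
(V_in − V_low)/LSB = (0.7446 − (−1.25))/0.000305176 = 6535.9053 → code 6536 (round).
Reconstructed: 0.74462891 V.
V_in − V_rec = -2.89063e-05 V = -28.91 µV.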